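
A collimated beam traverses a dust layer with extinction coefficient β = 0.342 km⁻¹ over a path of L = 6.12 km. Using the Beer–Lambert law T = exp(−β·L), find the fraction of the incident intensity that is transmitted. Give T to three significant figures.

τ = β·L = 0.342 × 6.12 = 2.0930.
T = exp(−2.0930) = 0.1233.

0.123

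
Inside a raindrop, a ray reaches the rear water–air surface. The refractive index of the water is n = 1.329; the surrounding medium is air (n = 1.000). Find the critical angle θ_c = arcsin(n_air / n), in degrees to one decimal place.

48.8°

sin θ_c = n_air / n = 1.000 / 1.329 = 0.7524.
θ_c = arcsin(0.7524) = 48.80°.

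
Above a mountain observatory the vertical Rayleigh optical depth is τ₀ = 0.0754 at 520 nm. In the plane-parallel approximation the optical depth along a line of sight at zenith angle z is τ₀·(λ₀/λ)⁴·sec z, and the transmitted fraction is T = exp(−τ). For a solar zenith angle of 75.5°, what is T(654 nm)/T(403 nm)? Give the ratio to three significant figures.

Airmass: sec 75.5° = 3.9939.
τ(654 nm) = 0.0754 × (520/654)⁴ × 3.9939 = 0.0754 × 0.3997 × 3.9939 = 0.1204.
τ(403 nm) = 0.0754 × (520/403)⁴ × 3.9939 = 0.0754 × 2.7720 × 3.9939 = 0.8348.
T(654)/T(403) = exp(τ_B − τ_A) = exp(0.7144) = 2.0430.

2.04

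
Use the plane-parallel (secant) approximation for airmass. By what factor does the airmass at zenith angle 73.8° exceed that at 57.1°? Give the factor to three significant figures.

1.95

X(73.8°)/X(57.1°) = sec 73.8° / sec 57.1° = cos 57.1° / cos 73.8° = 0.5432/0.2790 = 1.9469.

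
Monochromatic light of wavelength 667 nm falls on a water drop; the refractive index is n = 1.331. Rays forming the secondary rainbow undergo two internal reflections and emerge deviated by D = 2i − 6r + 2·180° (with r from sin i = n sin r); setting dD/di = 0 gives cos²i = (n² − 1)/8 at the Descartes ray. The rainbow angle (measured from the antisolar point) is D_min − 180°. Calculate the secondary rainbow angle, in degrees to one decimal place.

cos²i = (1.77156 − 1)/8 = 0.09645; i = arccos(0.31056) = 71.907°.
sin r = sin 71.907°/1.331 = 0.71417; r = 45.575°.
D_min = 2·71.907° − 6·45.575° + 360° = 230.365°.
Rainbow angle = D_min − 180° = 50.365°.

50.4°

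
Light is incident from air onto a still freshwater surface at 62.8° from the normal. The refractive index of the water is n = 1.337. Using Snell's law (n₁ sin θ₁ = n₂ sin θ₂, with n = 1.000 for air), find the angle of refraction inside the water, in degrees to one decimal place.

41.7°

Snell: sin θ_r = sin θ_i / n = sin 62.8° / 1.337 = 0.8894 / 1.337 = 0.6652.
θ_r = arcsin(0.6652) = 41.70°.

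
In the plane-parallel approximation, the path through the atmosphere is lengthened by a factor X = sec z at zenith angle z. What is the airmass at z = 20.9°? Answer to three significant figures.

X = sec z = 1/cos 20.9° = 1/0.9342 = 1.0704.

1.07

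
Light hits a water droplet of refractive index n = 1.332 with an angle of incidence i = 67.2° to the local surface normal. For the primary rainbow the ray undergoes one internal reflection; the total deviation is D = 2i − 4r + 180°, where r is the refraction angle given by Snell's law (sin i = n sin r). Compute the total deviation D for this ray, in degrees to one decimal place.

139.2°

sin r = sin 67.2° / 1.332 = 0.9219/1.332 = 0.6921; r = 43.80°.
D = 2·67.2° − 4·43.80° + 180° = 134.40° − 175.18° + 180° = 139.22°.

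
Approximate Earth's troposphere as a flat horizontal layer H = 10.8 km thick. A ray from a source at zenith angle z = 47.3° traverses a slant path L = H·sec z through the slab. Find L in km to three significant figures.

15.9 km

sec z = 1/cos 47.3° = 1.4746.
L = 10.8 × 1.4746 = 15.925 km.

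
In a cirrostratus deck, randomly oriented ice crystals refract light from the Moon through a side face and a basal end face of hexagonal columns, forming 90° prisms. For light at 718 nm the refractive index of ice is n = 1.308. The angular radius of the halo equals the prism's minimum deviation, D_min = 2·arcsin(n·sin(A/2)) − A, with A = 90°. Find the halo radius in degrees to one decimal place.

n·sin(A/2) = 1.308 × sin 45° = 1.308 × 0.7071 = 0.9249.
D_min = 2·arcsin(0.9249) − 90° = 2 × 67.653° − 90° = 45.305°.

45.3°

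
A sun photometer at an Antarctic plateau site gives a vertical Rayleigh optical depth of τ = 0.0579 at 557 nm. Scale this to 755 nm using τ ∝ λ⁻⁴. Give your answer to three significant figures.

τ(755 nm) = τ(557 nm) × (557/755)⁴ = 0.0579 × (0.7377)⁴ = 0.0579 × 0.2962 = 0.0172.

0.0172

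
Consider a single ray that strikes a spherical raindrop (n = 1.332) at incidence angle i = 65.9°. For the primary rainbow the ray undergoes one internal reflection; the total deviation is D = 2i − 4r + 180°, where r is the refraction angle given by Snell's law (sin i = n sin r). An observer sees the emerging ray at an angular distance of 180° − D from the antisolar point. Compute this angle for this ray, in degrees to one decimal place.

sin r = sin 65.9° / 1.332 = 0.9128/1.332 = 0.6853; r = 43.26°.
D = 2·65.9° − 4·43.26° + 180° = 131.80° − 173.04° + 180° = 138.76°.
Angle from antisolar point = 180° − D = 41.24°.

41.2°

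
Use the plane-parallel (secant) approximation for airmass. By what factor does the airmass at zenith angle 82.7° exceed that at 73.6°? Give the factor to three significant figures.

2.22

X(82.7°)/X(73.6°) = sec 82.7° / sec 73.6° = cos 73.6° / cos 82.7° = 0.2823/0.1271 = 2.2220.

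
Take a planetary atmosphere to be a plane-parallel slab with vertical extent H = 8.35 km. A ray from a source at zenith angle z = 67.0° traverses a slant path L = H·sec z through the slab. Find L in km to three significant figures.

sec z = 1/cos 67.0° = 2.5593.
L = 8.35 × 2.5593 = 21.370 km.

21.4 km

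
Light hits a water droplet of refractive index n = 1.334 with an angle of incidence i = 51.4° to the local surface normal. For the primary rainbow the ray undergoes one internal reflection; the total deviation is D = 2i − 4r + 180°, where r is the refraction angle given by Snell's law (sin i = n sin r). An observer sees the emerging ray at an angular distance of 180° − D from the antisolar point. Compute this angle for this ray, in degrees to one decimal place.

40.7°

sin r = sin 51.4° / 1.334 = 0.7815/1.334 = 0.5858; r = 35.86°.
D = 2·51.4° − 4·35.86° + 180° = 102.80° − 143.45° + 180° = 139.35°.
Angle from antisolar point = 180° − D = 40.65°.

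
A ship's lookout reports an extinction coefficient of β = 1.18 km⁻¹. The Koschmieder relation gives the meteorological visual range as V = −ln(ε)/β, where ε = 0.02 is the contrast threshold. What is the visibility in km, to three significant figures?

V = −ln(0.02) / 1.18 = 3.912 / 1.18 = 3.3153 km.

3.32 km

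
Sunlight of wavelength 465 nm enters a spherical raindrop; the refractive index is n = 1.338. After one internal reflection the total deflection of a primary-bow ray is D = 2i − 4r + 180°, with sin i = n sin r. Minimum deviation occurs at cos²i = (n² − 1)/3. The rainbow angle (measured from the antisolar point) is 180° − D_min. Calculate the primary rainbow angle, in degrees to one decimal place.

cos²i = (1.79024 − 1)/3 = 0.26341; i = arccos(0.51324) = 59.120°.
sin r = sin 59.120°/1.338 = 0.64144; r = 39.899°.
D_min = 2·59.120° − 4·39.899° + 180° = 138.643°.
Rainbow angle = 180° − D_min = 41.357°.

41.4°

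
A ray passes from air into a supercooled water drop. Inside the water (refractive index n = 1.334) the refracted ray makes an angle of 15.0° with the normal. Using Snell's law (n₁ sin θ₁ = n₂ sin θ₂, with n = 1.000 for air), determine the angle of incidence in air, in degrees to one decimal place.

20.2°

Snell: sin θ_i = n · sin θ_r = 1.334 × sin 15.0° = 1.334 × 0.2588 = 0.3453.
θ_i = arcsin(0.3453) = 20.20°.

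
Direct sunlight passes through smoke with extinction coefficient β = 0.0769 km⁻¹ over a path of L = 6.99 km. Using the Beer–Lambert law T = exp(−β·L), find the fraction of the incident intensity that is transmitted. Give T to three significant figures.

0.584

τ = β·L = 0.0769 × 6.99 = 0.5375.
T = exp(−0.5375) = 0.5842.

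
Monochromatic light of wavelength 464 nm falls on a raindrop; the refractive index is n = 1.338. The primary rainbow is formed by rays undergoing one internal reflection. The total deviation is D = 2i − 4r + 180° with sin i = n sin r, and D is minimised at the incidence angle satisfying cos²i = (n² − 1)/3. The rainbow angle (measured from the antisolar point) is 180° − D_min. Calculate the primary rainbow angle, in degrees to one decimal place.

41.4°

cos²i = (1.79024 − 1)/3 = 0.26341; i = arccos(0.51324) = 59.120°.
sin r = sin 59.120°/1.338 = 0.64144; r = 39.899°.
D_min = 2·59.120° − 4·39.899° + 180° = 138.643°.
Rainbow angle = 180° − D_min = 41.357°.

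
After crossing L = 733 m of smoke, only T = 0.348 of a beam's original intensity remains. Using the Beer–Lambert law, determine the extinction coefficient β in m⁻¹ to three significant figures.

0.00144 m⁻¹

Beer–Lambert: T = exp(−βL) ⇒ β = −ln(T)/L = −ln(0.348)/733 = 1.0556/733 = 0.00144 m⁻¹.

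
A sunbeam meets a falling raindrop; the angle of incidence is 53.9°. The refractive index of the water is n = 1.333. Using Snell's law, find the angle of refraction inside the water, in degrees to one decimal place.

Snell: sin θ_r = sin θ_i / n = sin 53.9° / 1.333 = 0.8080 / 1.333 = 0.6061.
θ_r = arcsin(0.6061) = 37.31°.

37.3°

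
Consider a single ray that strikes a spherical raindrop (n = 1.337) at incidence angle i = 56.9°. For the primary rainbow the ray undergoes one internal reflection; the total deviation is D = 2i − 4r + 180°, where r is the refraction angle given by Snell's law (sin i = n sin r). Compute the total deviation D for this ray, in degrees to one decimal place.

sin r = sin 56.9° / 1.337 = 0.8377/1.337 = 0.6266; r = 38.80°.
D = 2·56.9° − 4·38.80° + 180° = 113.80° − 155.19° + 180° = 138.61°.

138.6°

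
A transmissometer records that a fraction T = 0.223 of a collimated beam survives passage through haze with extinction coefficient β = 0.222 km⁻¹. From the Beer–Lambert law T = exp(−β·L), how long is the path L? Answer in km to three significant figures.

Beer–Lambert: T = exp(−βL) ⇒ L = −ln(T)/β = −ln(0.223)/0.222 = 1.5006/0.222 = 6.759 km.

6.76 km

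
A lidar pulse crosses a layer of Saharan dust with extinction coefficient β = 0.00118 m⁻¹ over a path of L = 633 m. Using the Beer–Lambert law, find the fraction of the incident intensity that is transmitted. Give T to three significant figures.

0.474

τ = β·L = 0.00118 × 633 = 0.7469.
T = exp(−0.7469) = 0.4738.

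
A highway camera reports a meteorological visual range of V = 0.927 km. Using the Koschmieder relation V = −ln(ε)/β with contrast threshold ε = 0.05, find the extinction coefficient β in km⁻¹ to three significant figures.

β = −ln(0.05) / V = 2.996 / 0.927 = 3.2316 km⁻¹.

3.23 km⁻¹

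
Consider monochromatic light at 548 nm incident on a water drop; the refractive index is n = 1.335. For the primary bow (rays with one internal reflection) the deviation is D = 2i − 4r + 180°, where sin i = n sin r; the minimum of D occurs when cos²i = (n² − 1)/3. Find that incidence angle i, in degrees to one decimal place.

cos²i = (1.335² − 1)/3 = (1.78222 − 1)/3 = 0.26074.
cos i = 0.51063, so i = 59.294°.

59.3°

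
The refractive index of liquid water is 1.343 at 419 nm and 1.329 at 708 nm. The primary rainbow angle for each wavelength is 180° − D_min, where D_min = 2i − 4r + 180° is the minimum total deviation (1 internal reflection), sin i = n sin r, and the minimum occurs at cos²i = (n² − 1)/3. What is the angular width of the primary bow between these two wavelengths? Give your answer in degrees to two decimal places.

2.02°

At 419 nm (n = 1.343): cos²i = 0.26788 → i = 58.830°, r = 39.577°, D_min = 139.354°, rainbow angle = 40.646°.
At 708 nm (n = 1.329): cos²i = 0.25541 → i = 59.643°, r = 40.487°, D_min = 137.337°, rainbow angle = 42.663°.
Angular width = |40.646° − 42.663°| = 2.017°.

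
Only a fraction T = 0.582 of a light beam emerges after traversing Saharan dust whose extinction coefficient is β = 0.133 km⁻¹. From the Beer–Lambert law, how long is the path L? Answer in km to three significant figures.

4.07 km

Beer–Lambert: T = exp(−βL) ⇒ L = −ln(T)/β = −ln(0.582)/0.133 = 0.5413/0.133 = 4.07 km.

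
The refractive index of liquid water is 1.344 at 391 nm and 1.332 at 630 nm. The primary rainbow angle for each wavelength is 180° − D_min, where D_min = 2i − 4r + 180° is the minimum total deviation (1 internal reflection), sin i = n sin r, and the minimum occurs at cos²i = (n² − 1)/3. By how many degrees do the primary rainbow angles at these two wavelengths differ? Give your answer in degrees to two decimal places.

At 391 nm (n = 1.344): cos²i = 0.26878 → i = 58.772°, r = 39.512°, D_min = 139.495°, rainbow angle = 40.505°.
At 630 nm (n = 1.332): cos²i = 0.25807 → i = 59.469°, r = 40.290°, D_min = 137.776°, rainbow angle = 42.224°.
Angular width = |40.505° − 42.224°| = 1.719°.

1.72°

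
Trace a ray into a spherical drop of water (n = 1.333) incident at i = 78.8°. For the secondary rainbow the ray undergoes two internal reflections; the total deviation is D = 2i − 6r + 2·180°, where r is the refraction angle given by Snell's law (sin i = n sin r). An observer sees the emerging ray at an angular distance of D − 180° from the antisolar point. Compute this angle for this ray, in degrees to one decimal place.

53.3°

sin r = sin 78.8° / 1.333 = 0.9810/1.333 = 0.7359; r = 47.38°.
D = 2·78.8° − 6·47.38° + 2·180° = 157.60° − 284.30° + 360° = 233.30°.
Angle from antisolar point = D − 180° = 53.30°.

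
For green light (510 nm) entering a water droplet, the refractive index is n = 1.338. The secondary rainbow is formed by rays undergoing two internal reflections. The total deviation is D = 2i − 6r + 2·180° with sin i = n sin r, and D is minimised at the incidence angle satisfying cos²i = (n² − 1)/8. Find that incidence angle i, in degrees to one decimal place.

cos²i = (1.338² − 1)/8 = (1.79024 − 1)/8 = 0.09878.
cos i = 0.31429, so i = 71.682°.

71.7°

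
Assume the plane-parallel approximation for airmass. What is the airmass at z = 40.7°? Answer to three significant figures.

X = sec z = 1/cos 40.7° = 1/0.7581 = 1.3190.

1.32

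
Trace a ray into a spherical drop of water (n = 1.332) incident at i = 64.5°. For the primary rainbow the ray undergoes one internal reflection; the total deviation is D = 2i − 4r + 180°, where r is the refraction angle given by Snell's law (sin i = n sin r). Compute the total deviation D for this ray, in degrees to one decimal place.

138.4°

sin r = sin 64.5° / 1.332 = 0.9026/1.332 = 0.6776; r = 42.66°.
D = 2·64.5° − 4·42.66° + 180° = 129.00° − 170.63° + 180° = 138.37°.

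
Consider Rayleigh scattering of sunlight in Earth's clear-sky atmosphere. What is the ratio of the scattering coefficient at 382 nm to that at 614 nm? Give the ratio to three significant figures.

6.67

Rayleigh scattering ∝ λ⁻⁴, so the ratio of coefficients is the inverse fourth power of the wavelength ratio.
σ(382)/σ(614) = (614/382)⁴ = (1.6073)⁴ = 6.675.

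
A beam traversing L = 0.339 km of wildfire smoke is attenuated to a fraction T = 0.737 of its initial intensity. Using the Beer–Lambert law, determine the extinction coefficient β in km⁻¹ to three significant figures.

0.900 km⁻¹

Beer–Lambert: T = exp(−βL) ⇒ β = −ln(T)/L = −ln(0.737)/0.339 = 0.3052/0.339 = 0.9002 km⁻¹.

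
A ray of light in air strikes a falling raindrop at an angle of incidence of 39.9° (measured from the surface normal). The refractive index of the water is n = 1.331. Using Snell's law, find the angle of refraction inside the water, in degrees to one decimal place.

28.8°

Snell: sin θ_r = sin θ_i / n = sin 39.9° / 1.331 = 0.6414 / 1.331 = 0.4819.
θ_r = arcsin(0.4819) = 28.81°.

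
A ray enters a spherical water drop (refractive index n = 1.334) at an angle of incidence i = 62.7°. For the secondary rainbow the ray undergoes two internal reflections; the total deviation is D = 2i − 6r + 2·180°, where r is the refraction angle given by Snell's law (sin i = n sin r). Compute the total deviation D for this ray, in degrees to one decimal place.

234.8°

sin r = sin 62.7° / 1.334 = 0.8886/1.334 = 0.6661; r = 41.77°.
D = 2·62.7° − 6·41.77° + 2·180° = 125.40° − 250.61° + 360° = 234.79°.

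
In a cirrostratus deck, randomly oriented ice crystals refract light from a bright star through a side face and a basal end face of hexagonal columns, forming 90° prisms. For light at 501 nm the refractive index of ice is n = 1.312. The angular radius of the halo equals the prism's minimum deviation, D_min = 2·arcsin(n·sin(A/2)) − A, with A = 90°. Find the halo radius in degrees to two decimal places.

46.17°

n·sin(A/2) = 1.312 × sin 45° = 1.312 × 0.7071 = 0.9277.
D_min = 2·arcsin(0.9277) − 90° = 2 × 68.083° − 90° = 46.166°.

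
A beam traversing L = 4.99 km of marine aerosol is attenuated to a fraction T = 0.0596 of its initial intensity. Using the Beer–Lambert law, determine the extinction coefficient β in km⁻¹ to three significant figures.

Beer–Lambert: T = exp(−βL) ⇒ β = −ln(T)/L = −ln(0.0596)/4.99 = 2.8201/4.99 = 0.5652 km⁻¹.

0.565 km⁻¹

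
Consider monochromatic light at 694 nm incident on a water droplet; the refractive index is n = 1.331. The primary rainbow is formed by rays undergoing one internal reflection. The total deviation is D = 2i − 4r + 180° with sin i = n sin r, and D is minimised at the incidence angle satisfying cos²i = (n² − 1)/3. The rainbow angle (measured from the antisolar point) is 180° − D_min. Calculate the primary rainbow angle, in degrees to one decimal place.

42.4°

cos²i = (1.77156 − 1)/3 = 0.25719; i = arccos(0.50714) = 59.527°.
sin r = sin 59.527°/1.331 = 0.64753; r = 40.356°.
D_min = 2·59.527° − 4·40.356° + 180° = 137.630°.
Rainbow angle = 180° − D_min = 42.370°.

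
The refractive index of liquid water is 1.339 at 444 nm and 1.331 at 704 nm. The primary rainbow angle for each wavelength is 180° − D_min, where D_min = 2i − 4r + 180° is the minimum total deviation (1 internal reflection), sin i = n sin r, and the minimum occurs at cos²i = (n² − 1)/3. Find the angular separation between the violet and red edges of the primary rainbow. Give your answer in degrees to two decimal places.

1.16°

At 444 nm (n = 1.339): cos²i = 0.26431 → i = 59.062°, r = 39.834°, D_min = 138.786°, rainbow angle = 41.214°.
At 704 nm (n = 1.331): cos²i = 0.25719 → i = 59.527°, r = 40.356°, D_min = 137.630°, rainbow angle = 42.370°.
Angular width = |41.214° − 42.370°| = 1.156°.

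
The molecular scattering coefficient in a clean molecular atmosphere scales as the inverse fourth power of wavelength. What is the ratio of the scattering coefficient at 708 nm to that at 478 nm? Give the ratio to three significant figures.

Rayleigh scattering ∝ λ⁻⁴, so the ratio of coefficients is the inverse fourth power of the wavelength ratio.
σ(708)/σ(478) = (478/708)⁴ = (0.6751)⁴ = 0.2078.

0.208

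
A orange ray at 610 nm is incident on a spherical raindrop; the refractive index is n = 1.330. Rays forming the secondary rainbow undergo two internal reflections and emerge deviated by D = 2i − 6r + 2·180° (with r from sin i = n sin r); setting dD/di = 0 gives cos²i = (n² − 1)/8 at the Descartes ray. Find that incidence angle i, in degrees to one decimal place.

cos²i = (1.330² − 1)/8 = (1.76890 − 1)/8 = 0.09611.
cos i = 0.31002, so i = 71.940°.

71.9°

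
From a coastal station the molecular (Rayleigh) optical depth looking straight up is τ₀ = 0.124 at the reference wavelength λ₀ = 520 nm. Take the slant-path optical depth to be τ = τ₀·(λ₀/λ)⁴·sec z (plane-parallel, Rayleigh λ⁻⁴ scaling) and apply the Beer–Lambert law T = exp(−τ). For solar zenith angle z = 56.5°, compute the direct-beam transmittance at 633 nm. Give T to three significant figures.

sec 56.5° = 1.8118.
τ = 0.124 × (520/633)⁴ × 1.8118 = 0.124 × 0.4554 × 1.8118 = 0.1023.
T = exp(−0.1023) = 0.9027.

0.903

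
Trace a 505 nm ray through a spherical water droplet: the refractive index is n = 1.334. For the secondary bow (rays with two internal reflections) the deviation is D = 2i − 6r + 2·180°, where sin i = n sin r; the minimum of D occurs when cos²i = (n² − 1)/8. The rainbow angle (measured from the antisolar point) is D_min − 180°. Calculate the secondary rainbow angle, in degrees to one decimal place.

cos²i = (1.77956 − 1)/8 = 0.09744; i = arccos(0.31216) = 71.810°.
sin r = sin 71.810°/1.334 = 0.71217; r = 45.411°.
D_min = 2·71.810° − 6·45.411° + 360° = 231.153°.
Rainbow angle = D_min − 180° = 51.153°.

51.2°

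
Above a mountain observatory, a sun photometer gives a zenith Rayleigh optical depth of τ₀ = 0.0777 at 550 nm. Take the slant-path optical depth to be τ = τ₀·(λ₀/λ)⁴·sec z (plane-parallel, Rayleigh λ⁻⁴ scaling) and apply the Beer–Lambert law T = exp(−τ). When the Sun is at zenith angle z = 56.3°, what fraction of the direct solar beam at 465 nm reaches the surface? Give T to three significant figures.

0.760

sec 56.3° = 1.8023.
τ = 0.0777 × (550/465)⁴ × 1.8023 = 0.0777 × 1.9572 × 1.8023 = 0.2741.
T = exp(−0.2741) = 0.7603.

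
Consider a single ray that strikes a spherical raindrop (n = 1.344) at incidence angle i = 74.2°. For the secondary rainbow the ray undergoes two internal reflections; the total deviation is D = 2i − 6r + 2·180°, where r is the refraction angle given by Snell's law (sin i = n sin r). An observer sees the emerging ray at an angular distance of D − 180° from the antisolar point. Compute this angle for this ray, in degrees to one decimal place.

sin r = sin 74.2° / 1.344 = 0.9622/1.344 = 0.7159; r = 45.72°.
D = 2·74.2° − 6·45.72° + 2·180° = 148.40° − 274.32° + 360° = 234.08°.
Angle from antisolar point = D − 180° = 54.08°.

54.1°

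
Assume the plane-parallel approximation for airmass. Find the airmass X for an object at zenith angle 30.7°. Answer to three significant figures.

X = sec z = 1/cos 30.7° = 1/0.8599 = 1.1630.

1.16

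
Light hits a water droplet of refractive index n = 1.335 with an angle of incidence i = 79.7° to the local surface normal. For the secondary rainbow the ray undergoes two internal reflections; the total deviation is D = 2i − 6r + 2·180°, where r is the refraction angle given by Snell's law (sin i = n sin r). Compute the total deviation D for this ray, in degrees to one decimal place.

sin r = sin 79.7° / 1.335 = 0.9839/1.335 = 0.7370; r = 47.48°.
D = 2·79.7° − 6·47.48° + 2·180° = 159.40° − 284.86° + 360° = 234.54°.

234.5°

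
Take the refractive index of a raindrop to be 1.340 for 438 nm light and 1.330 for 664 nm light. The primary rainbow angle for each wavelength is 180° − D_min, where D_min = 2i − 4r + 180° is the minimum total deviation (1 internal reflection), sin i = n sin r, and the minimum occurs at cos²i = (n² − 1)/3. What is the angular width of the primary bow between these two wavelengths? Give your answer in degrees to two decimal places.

At 438 nm (n = 1.340): cos²i = 0.26520 → i = 59.004°, r = 39.770°, D_min = 138.929°, rainbow angle = 41.071°.
At 664 nm (n = 1.330): cos²i = 0.25630 → i = 59.585°, r = 40.422°, D_min = 137.484°, rainbow angle = 42.516°.
Angular width = |41.071° − 42.516°| = 1.445°.

1.45°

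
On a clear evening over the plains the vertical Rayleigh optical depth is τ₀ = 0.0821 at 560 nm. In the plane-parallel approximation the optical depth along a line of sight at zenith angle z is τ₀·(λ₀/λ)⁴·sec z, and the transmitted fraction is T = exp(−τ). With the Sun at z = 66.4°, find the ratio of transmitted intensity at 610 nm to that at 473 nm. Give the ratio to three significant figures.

1.29

Airmass: sec 66.4° = 2.4978.
τ(610 nm) = 0.0821 × (560/610)⁴ × 2.4978 = 0.0821 × 0.7103 × 2.4978 = 0.1457.
τ(473 nm) = 0.0821 × (560/473)⁴ × 2.4978 = 0.0821 × 1.9648 × 2.4978 = 0.4029.
T(610)/T(473) = exp(τ_B − τ_A) = exp(0.2573) = 1.2934.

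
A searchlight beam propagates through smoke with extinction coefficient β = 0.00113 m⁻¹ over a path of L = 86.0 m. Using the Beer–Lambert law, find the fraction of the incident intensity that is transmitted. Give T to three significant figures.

0.907

τ = β·L = 0.00113 × 86.0 = 0.0972.
T = exp(−0.0972) = 0.9074.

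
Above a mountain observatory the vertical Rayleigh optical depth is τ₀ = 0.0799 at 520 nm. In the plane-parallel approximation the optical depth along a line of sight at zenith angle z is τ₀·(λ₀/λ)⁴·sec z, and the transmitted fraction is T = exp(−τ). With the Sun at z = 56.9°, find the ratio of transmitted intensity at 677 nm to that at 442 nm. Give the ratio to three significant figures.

1.26

Airmass: sec 56.9° = 1.8312.
τ(677 nm) = 0.0799 × (520/677)⁴ × 1.8312 = 0.0799 × 0.3481 × 1.8312 = 0.0509.
τ(442 nm) = 0.0799 × (520/442)⁴ × 1.8312 = 0.0799 × 1.9157 × 1.8312 = 0.2803.
T(677)/T(442) = exp(τ_B − τ_A) = exp(0.2294) = 1.2578.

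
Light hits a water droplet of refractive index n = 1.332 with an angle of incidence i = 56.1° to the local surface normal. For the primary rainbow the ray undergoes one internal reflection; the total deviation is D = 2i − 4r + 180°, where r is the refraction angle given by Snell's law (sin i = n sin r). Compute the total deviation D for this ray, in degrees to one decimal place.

138.0°

sin r = sin 56.1° / 1.332 = 0.8300/1.332 = 0.6231; r = 38.55°.
D = 2·56.1° − 4·38.55° + 180° = 112.20° − 154.18° + 180° = 138.02°.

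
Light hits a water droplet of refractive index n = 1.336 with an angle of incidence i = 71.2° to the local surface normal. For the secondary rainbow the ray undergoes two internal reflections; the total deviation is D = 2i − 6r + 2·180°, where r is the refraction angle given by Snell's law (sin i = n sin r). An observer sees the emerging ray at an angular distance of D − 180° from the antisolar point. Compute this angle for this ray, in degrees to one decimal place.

sin r = sin 71.2° / 1.336 = 0.9466/1.336 = 0.7086; r = 45.12°.
D = 2·71.2° − 6·45.12° + 2·180° = 142.40° − 270.71° + 360° = 231.69°.
Angle from antisolar point = D − 180° = 51.69°.

51.7°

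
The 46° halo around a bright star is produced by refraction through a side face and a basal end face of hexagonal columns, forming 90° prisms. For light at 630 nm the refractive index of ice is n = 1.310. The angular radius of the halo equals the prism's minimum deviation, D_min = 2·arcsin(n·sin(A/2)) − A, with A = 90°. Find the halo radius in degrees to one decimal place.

45.7°

n·sin(A/2) = 1.310 × sin 45° = 1.310 × 0.7071 = 0.9263.
D_min = 2·arcsin(0.9263) − 90° = 2 × 67.867° − 90° = 45.733°.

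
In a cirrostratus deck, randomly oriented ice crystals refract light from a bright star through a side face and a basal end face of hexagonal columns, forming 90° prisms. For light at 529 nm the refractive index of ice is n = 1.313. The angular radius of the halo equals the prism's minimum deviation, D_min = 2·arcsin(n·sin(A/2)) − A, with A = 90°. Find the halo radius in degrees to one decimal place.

n·sin(A/2) = 1.313 × sin 45° = 1.313 × 0.7071 = 0.9284.
D_min = 2·arcsin(0.9284) − 90° = 2 × 68.192° − 90° = 46.383°.

46.4°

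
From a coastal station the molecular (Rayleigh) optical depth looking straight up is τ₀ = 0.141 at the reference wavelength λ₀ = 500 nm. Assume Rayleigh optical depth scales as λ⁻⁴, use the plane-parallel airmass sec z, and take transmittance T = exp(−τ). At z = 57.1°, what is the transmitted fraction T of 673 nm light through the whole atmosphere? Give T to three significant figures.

sec 57.1° = 1.8410.
τ = 0.141 × (500/673)⁴ × 1.8410 = 0.141 × 0.3047 × 1.8410 = 0.0791.
T = exp(−0.0791) = 0.9240.

0.924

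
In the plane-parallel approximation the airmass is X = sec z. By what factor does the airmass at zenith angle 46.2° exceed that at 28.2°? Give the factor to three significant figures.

1.27

X(46.2°)/X(28.2°) = sec 46.2° / sec 28.2° = cos 28.2° / cos 46.2° = 0.8813/0.6921 = 1.2733.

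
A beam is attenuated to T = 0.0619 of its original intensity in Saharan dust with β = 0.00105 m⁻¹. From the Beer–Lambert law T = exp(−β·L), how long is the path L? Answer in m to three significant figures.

Beer–Lambert: T = exp(−βL) ⇒ L = −ln(T)/β = −ln(0.0619)/0.00105 = 2.7822/0.00105 = 2650 m.

2650 m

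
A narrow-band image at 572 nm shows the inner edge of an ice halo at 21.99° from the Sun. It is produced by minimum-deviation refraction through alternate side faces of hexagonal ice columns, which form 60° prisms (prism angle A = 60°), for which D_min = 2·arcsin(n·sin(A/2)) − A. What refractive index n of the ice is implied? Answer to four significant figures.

Rearranging: n = sin((D_min + A)/2) / sin(A/2).
(D_min + A)/2 = (21.99° + 60°)/2 = 40.995°.
n = sin 40.995° / sin 30° = 0.6560 / 0.5000 = 1.3120.

1.312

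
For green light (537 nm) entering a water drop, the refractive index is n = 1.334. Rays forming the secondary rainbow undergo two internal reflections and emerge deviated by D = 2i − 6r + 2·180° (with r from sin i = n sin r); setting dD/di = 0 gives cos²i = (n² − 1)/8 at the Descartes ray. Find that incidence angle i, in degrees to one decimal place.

cos²i = (1.334² − 1)/8 = (1.77956 − 1)/8 = 0.09744.
cos i = 0.31216, so i = 71.810°.

71.8°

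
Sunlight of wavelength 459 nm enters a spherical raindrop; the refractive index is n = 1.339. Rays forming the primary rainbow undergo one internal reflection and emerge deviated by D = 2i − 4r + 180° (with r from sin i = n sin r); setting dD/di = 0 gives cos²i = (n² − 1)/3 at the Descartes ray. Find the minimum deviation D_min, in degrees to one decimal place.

cos²i = (1.79292 − 1)/3 = 0.26431; i = arccos(0.51411) = 59.062°.
sin r = sin 59.062°/1.339 = 0.64057; r = 39.834°.
D_min = 2·59.062° − 4·39.834° + 180° = 138.786°.

138.8°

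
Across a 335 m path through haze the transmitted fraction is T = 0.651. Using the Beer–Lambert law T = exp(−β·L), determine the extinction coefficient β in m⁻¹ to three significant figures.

0.00128 m⁻¹

Beer–Lambert: T = exp(−βL) ⇒ β = −ln(T)/L = −ln(0.651)/335 = 0.4292/335 = 0.001281 m⁻¹.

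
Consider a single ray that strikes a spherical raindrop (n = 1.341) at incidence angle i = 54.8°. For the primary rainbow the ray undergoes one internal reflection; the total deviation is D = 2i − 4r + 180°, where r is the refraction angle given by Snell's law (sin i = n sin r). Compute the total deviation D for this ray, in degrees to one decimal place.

139.4°

sin r = sin 54.8° / 1.341 = 0.8171/1.341 = 0.6094; r = 37.54°.
D = 2·54.8° − 4·37.54° + 180° = 109.60° − 150.17° + 180° = 139.43°.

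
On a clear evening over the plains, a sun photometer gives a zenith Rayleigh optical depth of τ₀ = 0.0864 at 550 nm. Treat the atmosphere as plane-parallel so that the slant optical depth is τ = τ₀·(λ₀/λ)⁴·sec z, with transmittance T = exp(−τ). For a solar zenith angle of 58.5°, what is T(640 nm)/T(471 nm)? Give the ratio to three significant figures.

1.24

Airmass: sec 58.5° = 1.9139.
τ(640 nm) = 0.0864 × (550/640)⁴ × 1.9139 = 0.0864 × 0.5454 × 1.9139 = 0.0902.
τ(471 nm) = 0.0864 × (550/471)⁴ × 1.9139 = 0.0864 × 1.8594 × 1.9139 = 0.3075.
T(640)/T(471) = exp(τ_B − τ_A) = exp(0.2173) = 1.2427.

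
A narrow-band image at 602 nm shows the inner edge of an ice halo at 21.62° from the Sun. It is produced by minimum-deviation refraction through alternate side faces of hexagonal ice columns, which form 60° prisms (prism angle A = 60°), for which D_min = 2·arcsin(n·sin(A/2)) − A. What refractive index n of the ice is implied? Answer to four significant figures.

1.307

Rearranging: n = sin((D_min + A)/2) / sin(A/2).
(D_min + A)/2 = (21.62° + 60°)/2 = 40.810°.
n = sin 40.810° / sin 30° = 0.6536 / 0.5000 = 1.3071.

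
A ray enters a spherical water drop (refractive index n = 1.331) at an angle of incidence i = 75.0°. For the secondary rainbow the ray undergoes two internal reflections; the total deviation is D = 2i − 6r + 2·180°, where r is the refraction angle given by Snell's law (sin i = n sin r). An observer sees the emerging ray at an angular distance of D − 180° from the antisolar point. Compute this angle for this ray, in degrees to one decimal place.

50.8°

sin r = sin 75.0° / 1.331 = 0.9659/1.331 = 0.7257; r = 46.53°.
D = 2·75.0° − 6·46.53° + 2·180° = 150.00° − 279.17° + 360° = 230.83°.
Angle from antisolar point = D − 180° = 50.83°.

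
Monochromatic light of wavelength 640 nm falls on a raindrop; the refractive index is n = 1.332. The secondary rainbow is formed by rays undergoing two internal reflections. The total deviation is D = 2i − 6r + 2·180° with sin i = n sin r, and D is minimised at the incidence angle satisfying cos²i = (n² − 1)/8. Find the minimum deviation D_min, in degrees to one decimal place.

cos²i = (1.77422 − 1)/8 = 0.09678; i = arccos(0.31109) = 71.875°.
sin r = sin 71.875°/1.332 = 0.71350; r = 45.520°.
D_min = 2·71.875° − 6·45.520° + 360° = 230.628°.

230.6°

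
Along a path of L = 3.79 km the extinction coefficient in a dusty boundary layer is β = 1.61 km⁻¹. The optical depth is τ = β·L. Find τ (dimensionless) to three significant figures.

τ = β·L = 1.61 × 3.79 = 6.1019.

6.10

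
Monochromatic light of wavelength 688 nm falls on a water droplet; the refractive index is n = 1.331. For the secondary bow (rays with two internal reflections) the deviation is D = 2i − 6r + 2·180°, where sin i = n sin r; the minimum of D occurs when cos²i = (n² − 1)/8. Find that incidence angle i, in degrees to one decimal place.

71.9°

cos²i = (1.331² − 1)/8 = (1.77156 − 1)/8 = 0.09645.
cos i = 0.31056, so i = 71.907°.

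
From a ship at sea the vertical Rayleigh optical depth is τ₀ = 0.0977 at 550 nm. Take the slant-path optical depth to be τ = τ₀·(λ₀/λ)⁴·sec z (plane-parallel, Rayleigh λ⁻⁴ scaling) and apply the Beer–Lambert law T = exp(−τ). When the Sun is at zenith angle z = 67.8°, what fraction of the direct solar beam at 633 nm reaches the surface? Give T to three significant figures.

sec 67.8° = 2.6466.
τ = 0.0977 × (550/633)⁴ × 2.6466 = 0.0977 × 0.5699 × 2.6466 = 0.1474.
T = exp(−0.1474) = 0.8630.

0.863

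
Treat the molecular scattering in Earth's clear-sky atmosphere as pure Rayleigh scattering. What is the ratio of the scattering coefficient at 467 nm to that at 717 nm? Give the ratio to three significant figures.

5.56

Rayleigh scattering ∝ λ⁻⁴, so the ratio of coefficients is the inverse fourth power of the wavelength ratio.
σ(467)/σ(717) = (717/467)⁴ = (1.5353)⁴ = 5.557.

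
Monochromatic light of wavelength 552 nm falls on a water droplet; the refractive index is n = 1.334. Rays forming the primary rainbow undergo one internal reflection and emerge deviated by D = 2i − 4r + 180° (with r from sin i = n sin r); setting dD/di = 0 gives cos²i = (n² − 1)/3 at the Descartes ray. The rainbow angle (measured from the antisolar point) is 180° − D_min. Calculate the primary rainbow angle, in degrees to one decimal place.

cos²i = (1.77956 − 1)/3 = 0.25985; i = arccos(0.50976) = 59.352°.
sin r = sin 59.352°/1.334 = 0.64492; r = 40.159°.
D_min = 2·59.352° − 4·40.159° + 180° = 138.067°.
Rainbow angle = 180° − D_min = 41.933°.

41.9°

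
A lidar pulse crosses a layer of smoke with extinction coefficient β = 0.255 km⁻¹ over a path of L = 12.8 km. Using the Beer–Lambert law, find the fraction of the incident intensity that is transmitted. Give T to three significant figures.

0.0382

τ = β·L = 0.255 × 12.8 = 3.2640.
T = exp(−3.2640) = 0.0382.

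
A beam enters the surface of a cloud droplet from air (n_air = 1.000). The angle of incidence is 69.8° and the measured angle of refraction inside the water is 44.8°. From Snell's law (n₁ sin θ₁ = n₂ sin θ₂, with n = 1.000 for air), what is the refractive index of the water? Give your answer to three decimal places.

n = sin θ_i / sin θ_r = sin 69.8° / sin 44.8° = 0.9385 / 0.7046 = 1.3319.

1.332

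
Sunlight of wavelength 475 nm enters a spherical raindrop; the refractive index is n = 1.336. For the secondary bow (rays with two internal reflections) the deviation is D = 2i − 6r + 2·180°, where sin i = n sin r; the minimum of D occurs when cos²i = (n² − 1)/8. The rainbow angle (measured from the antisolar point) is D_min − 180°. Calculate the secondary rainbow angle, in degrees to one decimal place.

cos²i = (1.78490 − 1)/8 = 0.09811; i = arccos(0.31323) = 71.746°.
sin r = sin 71.746°/1.336 = 0.71084; r = 45.303°.
D_min = 2·71.746° − 6·45.303° + 360° = 231.674°.
Rainbow angle = D_min − 180° = 51.674°.

51.7°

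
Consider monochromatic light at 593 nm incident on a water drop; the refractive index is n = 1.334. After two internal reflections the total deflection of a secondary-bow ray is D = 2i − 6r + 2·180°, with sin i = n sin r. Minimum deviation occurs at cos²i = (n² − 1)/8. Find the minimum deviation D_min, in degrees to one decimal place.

cos²i = (1.77956 − 1)/8 = 0.09744; i = arccos(0.31216) = 71.810°.
sin r = sin 71.810°/1.334 = 0.71217; r = 45.411°.
D_min = 2·71.810° − 6·45.411° + 360° = 231.153°.

231.2°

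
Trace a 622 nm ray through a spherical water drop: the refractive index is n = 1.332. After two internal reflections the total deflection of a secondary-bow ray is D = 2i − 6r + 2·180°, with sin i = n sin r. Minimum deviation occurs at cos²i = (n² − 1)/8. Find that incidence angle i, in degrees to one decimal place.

cos²i = (1.332² − 1)/8 = (1.77422 − 1)/8 = 0.09678.
cos i = 0.31109, so i = 71.875°.

71.9°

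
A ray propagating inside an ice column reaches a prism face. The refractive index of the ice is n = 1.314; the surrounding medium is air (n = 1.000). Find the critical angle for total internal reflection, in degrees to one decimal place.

49.6°

sin θ_c = n_air / n = 1.000 / 1.314 = 0.7610.
θ_c = arcsin(0.7610) = 49.56°.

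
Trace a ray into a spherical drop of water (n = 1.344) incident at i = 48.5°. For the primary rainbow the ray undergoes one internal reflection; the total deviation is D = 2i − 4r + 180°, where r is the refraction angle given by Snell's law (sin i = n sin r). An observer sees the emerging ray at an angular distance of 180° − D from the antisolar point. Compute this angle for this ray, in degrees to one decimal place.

sin r = sin 48.5° / 1.344 = 0.7490/1.344 = 0.5573; r = 33.87°.
D = 2·48.5° − 4·33.87° + 180° = 97.00° − 135.47° + 180° = 141.53°.
Angle from antisolar point = 180° − D = 38.47°.

38.5°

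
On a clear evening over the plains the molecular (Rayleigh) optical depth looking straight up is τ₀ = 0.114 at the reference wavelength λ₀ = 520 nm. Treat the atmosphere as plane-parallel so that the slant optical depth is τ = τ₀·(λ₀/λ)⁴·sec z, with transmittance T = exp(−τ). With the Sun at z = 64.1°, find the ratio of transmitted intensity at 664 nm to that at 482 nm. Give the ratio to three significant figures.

1.29

Airmass: sec 64.1° = 2.2894.
τ(664 nm) = 0.114 × (520/664)⁴ × 2.2894 = 0.114 × 0.3761 × 2.2894 = 0.0982.
τ(482 nm) = 0.114 × (520/482)⁴ × 2.2894 = 0.114 × 1.3546 × 2.2894 = 0.3535.
T(664)/T(482) = exp(τ_B − τ_A) = exp(0.2554) = 1.2910.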